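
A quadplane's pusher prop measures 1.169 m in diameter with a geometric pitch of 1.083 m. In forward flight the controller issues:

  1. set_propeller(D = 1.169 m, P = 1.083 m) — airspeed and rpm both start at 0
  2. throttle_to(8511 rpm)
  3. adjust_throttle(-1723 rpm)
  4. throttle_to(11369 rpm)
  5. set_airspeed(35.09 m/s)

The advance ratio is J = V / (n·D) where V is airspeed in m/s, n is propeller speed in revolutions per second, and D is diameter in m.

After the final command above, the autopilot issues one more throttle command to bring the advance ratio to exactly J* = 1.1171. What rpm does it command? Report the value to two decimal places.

rpm = 1612.23

set_propeller: D = 1.169 m, P = 1.083 m (p = P/D = 0.926433); state ← (V=0, rpm=0)
throttle_to(8511): rpm ← 8511
adjust_throttle(-1723): rpm ← 8511 -1723 = 6788
throttle_to(11369): rpm ← 11369
set_airspeed(35.09): V ← 35.09 m/s
final state: V = 35.09 m/s, rpm = 11369 → n = rpm/60 = 189.483333 rev/s
target J* = 1.1171; solve J* = V/(n·D) for n: n = V/(J*·D) = 35.09/(1.1171 × 1.169) = 26.870565 rev/s
rpm = 60·n = 1612.233926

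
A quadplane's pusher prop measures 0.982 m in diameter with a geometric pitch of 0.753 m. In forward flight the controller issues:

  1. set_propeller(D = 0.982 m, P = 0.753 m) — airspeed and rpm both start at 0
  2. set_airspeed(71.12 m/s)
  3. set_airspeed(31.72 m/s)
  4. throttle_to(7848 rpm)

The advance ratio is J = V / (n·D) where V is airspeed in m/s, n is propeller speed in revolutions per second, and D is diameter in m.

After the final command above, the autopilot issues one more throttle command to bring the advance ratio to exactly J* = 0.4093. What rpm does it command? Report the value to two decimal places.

rpm = 4735.12

set_propeller: D = 0.982 m, P = 0.753 m (p = P/D = 0.766802); state ← (V=0, rpm=0)
set_airspeed(71.12): V ← 71.12 m/s
set_airspeed(31.72): V ← 31.72 m/s
throttle_to(7848): rpm ← 7848
final state: V = 31.72 m/s, rpm = 7848 → n = rpm/60 = 130.800000 rev/s
target J* = 0.4093; solve J* = V/(n·D) for n: n = V/(J*·D) = 31.72/(0.4093 × 0.982) = 78.918704 rev/s
rpm = 60·n = 4735.122257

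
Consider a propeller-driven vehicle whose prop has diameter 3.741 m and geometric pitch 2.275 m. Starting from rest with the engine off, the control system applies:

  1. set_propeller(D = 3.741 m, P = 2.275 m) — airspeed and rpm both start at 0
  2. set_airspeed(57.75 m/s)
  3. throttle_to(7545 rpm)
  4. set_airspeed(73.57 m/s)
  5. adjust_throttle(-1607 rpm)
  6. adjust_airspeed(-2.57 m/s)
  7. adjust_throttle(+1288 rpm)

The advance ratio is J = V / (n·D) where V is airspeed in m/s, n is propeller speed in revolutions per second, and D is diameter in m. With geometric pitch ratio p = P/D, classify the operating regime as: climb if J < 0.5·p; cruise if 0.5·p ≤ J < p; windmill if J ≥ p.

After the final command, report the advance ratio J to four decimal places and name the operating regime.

set_propeller: D = 3.741 m, P = 2.275 m (p = P/D = 0.608126); state ← (V=0, rpm=0)
set_airspeed(57.75): V ← 57.75 m/s
throttle_to(7545): rpm ← 7545
set_airspeed(73.57): V ← 73.57 m/s
adjust_throttle(-1607): rpm ← 7545 -1607 = 5938
adjust_airspeed(-2.57): V ← 73.57 -2.57 = 71 m/s
adjust_throttle(+1288): rpm ← 5938 +1288 = 7226
final state: V = 71 m/s, rpm = 7226 → n = rpm/60 = 120.433333 rev/s
J = V / (n·D) = 71 / (120.433333 × 3.741) = 0.157588
regime bands: climb J<0.3041 | cruise [0.3041, 0.6081) | windmill J≥0.6081
J = 0.1576 → climb

J = 0.1576, regime = climb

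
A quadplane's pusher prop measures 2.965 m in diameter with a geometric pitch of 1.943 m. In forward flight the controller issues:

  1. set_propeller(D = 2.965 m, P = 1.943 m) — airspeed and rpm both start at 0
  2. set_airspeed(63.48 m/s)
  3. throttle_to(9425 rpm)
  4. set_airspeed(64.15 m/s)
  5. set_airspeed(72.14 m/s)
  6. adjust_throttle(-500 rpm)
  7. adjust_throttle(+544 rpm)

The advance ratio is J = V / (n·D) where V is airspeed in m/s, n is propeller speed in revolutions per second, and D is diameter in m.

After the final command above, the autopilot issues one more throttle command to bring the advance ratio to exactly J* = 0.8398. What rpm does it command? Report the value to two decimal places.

set_propeller: D = 2.965 m, P = 1.943 m (p = P/D = 0.655312); state ← (V=0, rpm=0)
set_airspeed(63.48): V ← 63.48 m/s
throttle_to(9425): rpm ← 9425
set_airspeed(64.15): V ← 64.15 m/s
set_airspeed(72.14): V ← 72.14 m/s
adjust_throttle(-500): rpm ← 9425 -500 = 8925
adjust_throttle(+544): rpm ← 8925 +544 = 9469
final state: V = 72.14 m/s, rpm = 9469 → n = rpm/60 = 157.816667 rev/s
target J* = 0.8398; solve J* = V/(n·D) for n: n = V/(J*·D) = 72.14/(0.8398 × 2.965) = 28.971806 rev/s
rpm = 60·n = 1738.308366

rpm = 1738.31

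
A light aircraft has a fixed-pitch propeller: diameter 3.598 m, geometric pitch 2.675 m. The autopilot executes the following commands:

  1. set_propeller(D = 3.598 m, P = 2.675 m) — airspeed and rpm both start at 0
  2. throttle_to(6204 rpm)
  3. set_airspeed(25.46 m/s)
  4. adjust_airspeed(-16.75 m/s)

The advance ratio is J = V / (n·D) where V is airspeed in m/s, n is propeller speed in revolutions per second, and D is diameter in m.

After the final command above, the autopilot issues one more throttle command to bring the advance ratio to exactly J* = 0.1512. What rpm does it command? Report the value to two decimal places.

set_propeller: D = 3.598 m, P = 2.675 m (p = P/D = 0.743469); state ← (V=0, rpm=0)
throttle_to(6204): rpm ← 6204
set_airspeed(25.46): V ← 25.46 m/s
adjust_airspeed(-16.75): V ← 25.46 -16.75 = 8.71 m/s
final state: V = 8.71 m/s, rpm = 6204 → n = rpm/60 = 103.400000 rev/s
target J* = 0.1512; solve J* = V/(n·D) for n: n = V/(J*·D) = 8.71/(0.1512 × 3.598) = 16.010511 rev/s
rpm = 60·n = 960.630685

rpm = 960.63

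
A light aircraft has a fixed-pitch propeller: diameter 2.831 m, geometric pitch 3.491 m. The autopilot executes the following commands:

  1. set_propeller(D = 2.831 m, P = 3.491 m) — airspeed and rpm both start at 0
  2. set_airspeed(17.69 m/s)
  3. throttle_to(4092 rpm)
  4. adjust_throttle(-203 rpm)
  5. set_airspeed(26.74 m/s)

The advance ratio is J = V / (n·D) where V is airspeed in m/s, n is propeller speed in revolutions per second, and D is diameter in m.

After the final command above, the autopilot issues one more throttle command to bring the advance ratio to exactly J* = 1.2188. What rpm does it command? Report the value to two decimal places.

rpm = 464.99

set_propeller: D = 2.831 m, P = 3.491 m (p = P/D = 1.233133); state ← (V=0, rpm=0)
set_airspeed(17.69): V ← 17.69 m/s
throttle_to(4092): rpm ← 4092
adjust_throttle(-203): rpm ← 4092 -203 = 3889
set_airspeed(26.74): V ← 26.74 m/s
final state: V = 26.74 m/s, rpm = 3889 → n = rpm/60 = 64.816667 rev/s
target J* = 1.2188; solve J* = V/(n·D) for n: n = V/(J*·D) = 26.74/(1.2188 × 2.831) = 7.749775 rev/s
rpm = 60·n = 464.986494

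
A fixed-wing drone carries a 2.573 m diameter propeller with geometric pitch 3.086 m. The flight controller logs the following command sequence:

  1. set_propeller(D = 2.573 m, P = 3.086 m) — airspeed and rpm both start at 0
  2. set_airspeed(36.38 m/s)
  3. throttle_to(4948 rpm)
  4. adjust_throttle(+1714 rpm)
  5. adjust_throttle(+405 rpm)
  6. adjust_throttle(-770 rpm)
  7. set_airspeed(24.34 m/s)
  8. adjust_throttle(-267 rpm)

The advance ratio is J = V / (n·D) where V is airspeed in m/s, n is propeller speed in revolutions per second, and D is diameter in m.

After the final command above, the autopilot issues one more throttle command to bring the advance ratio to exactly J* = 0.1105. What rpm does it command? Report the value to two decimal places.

rpm = 5136.53

set_propeller: D = 2.573 m, P = 3.086 m (p = P/D = 1.199378); state ← (V=0, rpm=0)
set_airspeed(36.38): V ← 36.38 m/s
throttle_to(4948): rpm ← 4948
adjust_throttle(+1714): rpm ← 4948 +1714 = 6662
adjust_throttle(+405): rpm ← 6662 +405 = 7067
adjust_throttle(-770): rpm ← 7067 -770 = 6297
set_airspeed(24.34): V ← 24.34 m/s
adjust_throttle(-267): rpm ← 6297 -267 = 6030
final state: V = 24.34 m/s, rpm = 6030 → n = rpm/60 = 100.500000 rev/s
target J* = 0.1105; solve J* = V/(n·D) for n: n = V/(J*·D) = 24.34/(0.1105 × 2.573) = 85.608820 rev/s
rpm = 60·n = 5136.529185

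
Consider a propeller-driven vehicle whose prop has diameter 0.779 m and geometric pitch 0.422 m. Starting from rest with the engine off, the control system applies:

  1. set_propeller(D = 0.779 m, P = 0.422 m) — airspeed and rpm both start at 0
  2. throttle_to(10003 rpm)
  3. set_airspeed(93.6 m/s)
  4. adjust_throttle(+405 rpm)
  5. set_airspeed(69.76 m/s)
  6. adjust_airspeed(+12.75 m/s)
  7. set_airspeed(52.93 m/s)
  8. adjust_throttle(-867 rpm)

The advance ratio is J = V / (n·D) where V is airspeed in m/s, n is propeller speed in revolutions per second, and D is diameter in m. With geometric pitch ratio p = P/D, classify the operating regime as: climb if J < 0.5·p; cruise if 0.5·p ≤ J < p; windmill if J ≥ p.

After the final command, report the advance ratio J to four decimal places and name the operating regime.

J = 0.4273, regime = cruise

set_propeller: D = 0.779 m, P = 0.422 m (p = P/D = 0.541720); state ← (V=0, rpm=0)
throttle_to(10003): rpm ← 10003
set_airspeed(93.6): V ← 93.6 m/s
adjust_throttle(+405): rpm ← 10003 +405 = 10408
set_airspeed(69.76): V ← 69.76 m/s
adjust_airspeed(+12.75): V ← 69.76 +12.75 = 82.51 m/s
set_airspeed(52.93): V ← 52.93 m/s
adjust_throttle(-867): rpm ← 10408 -867 = 9541
final state: V = 52.93 m/s, rpm = 9541 → n = rpm/60 = 159.016667 rev/s
J = V / (n·D) = 52.93 / (159.016667 × 0.779) = 0.427289
regime bands: climb J<0.2709 | cruise [0.2709, 0.5417) | windmill J≥0.5417
J = 0.4273 → cruise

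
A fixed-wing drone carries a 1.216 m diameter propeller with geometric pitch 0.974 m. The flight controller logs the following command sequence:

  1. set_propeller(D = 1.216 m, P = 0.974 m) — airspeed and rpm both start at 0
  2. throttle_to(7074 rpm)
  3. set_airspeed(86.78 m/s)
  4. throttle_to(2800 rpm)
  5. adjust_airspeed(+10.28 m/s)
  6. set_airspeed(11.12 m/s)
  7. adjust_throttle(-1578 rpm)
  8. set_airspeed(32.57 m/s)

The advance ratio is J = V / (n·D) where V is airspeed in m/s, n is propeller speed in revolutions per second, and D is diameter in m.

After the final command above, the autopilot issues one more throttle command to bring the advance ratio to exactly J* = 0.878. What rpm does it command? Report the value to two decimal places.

set_propeller: D = 1.216 m, P = 0.974 m (p = P/D = 0.800987); state ← (V=0, rpm=0)
throttle_to(7074): rpm ← 7074
set_airspeed(86.78): V ← 86.78 m/s
throttle_to(2800): rpm ← 2800
adjust_airspeed(+10.28): V ← 86.78 +10.28 = 97.06 m/s
set_airspeed(11.12): V ← 11.12 m/s
adjust_throttle(-1578): rpm ← 2800 -1578 = 1222
set_airspeed(32.57): V ← 32.57 m/s
final state: V = 32.57 m/s, rpm = 1222 → n = rpm/60 = 20.366667 rev/s
target J* = 0.878; solve J* = V/(n·D) for n: n = V/(J*·D) = 32.57/(0.878 × 1.216) = 30.506309 rev/s
rpm = 60·n = 1830.378552

rpm = 1830.38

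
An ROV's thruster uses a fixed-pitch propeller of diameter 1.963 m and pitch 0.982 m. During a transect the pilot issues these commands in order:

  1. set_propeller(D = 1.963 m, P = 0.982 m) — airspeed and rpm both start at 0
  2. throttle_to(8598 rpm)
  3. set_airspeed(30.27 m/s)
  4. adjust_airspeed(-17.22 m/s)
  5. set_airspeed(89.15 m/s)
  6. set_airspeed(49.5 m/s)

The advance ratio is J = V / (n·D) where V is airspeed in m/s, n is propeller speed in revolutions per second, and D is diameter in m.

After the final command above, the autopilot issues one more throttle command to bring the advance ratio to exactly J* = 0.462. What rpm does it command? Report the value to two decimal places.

set_propeller: D = 1.963 m, P = 0.982 m (p = P/D = 0.500255); state ← (V=0, rpm=0)
throttle_to(8598): rpm ← 8598
set_airspeed(30.27): V ← 30.27 m/s
adjust_airspeed(-17.22): V ← 30.27 -17.22 = 13.05 m/s
set_airspeed(89.15): V ← 89.15 m/s
set_airspeed(49.5): V ← 49.5 m/s
final state: V = 49.5 m/s, rpm = 8598 → n = rpm/60 = 143.300000 rev/s
target J* = 0.462; solve J* = V/(n·D) for n: n = V/(J*·D) = 49.5/(0.462 × 1.963) = 54.581180 rev/s
rpm = 60·n = 3274.870825

rpm = 3274.87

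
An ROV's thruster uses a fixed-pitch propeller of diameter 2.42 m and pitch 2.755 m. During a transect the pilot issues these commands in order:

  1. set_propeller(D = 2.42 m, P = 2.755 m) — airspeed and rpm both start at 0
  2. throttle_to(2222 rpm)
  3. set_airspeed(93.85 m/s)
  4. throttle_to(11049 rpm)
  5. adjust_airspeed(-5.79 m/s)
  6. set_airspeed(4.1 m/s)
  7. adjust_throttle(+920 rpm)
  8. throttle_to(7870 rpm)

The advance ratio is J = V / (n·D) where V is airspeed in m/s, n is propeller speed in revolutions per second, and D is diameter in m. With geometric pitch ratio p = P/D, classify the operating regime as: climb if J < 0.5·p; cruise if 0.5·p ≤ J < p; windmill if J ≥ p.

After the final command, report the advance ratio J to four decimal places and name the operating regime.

J = 0.0129, regime = climb

set_propeller: D = 2.42 m, P = 2.755 m (p = P/D = 1.138430); state ← (V=0, rpm=0)
throttle_to(2222): rpm ← 2222
set_airspeed(93.85): V ← 93.85 m/s
throttle_to(11049): rpm ← 11049
adjust_airspeed(-5.79): V ← 93.85 -5.79 = 88.06 m/s
set_airspeed(4.1): V ← 4.1 m/s
adjust_throttle(+920): rpm ← 11049 +920 = 11969
throttle_to(7870): rpm ← 7870
final state: V = 4.1 m/s, rpm = 7870 → n = rpm/60 = 131.166667 rev/s
J = V / (n·D) = 4.1 / (131.166667 × 2.42) = 0.012917
regime bands: climb J<0.5692 | cruise [0.5692, 1.1384) | windmill J≥1.1384
J = 0.0129 → climb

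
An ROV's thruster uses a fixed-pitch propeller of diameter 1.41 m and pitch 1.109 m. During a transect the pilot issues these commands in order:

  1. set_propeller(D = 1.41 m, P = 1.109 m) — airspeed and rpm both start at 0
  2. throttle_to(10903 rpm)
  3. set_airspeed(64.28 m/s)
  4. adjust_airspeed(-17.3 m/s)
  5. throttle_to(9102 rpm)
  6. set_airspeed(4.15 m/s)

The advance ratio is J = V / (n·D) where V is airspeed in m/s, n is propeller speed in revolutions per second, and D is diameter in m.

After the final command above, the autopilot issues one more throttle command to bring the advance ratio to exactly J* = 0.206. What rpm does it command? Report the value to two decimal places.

set_propeller: D = 1.41 m, P = 1.109 m (p = P/D = 0.786525); state ← (V=0, rpm=0)
throttle_to(10903): rpm ← 10903
set_airspeed(64.28): V ← 64.28 m/s
adjust_airspeed(-17.3): V ← 64.28 -17.3 = 46.98 m/s
throttle_to(9102): rpm ← 9102
set_airspeed(4.15): V ← 4.15 m/s
final state: V = 4.15 m/s, rpm = 9102 → n = rpm/60 = 151.700000 rev/s
target J* = 0.206; solve J* = V/(n·D) for n: n = V/(J*·D) = 4.15/(0.206 × 1.41) = 14.287682 rev/s
rpm = 60·n = 857.260897

rpm = 857.26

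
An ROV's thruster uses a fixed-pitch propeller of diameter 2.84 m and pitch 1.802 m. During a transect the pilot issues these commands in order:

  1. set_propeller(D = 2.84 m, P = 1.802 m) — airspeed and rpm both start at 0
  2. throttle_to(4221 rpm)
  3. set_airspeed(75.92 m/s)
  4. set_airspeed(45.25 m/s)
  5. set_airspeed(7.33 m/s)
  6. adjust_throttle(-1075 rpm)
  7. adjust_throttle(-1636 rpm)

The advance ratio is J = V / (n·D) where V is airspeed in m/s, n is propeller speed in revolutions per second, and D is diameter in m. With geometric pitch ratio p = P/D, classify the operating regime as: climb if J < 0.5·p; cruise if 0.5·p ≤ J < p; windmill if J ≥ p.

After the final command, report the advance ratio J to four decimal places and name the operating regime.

set_propeller: D = 2.84 m, P = 1.802 m (p = P/D = 0.634507); state ← (V=0, rpm=0)
throttle_to(4221): rpm ← 4221
set_airspeed(75.92): V ← 75.92 m/s
set_airspeed(45.25): V ← 45.25 m/s
set_airspeed(7.33): V ← 7.33 m/s
adjust_throttle(-1075): rpm ← 4221 -1075 = 3146
adjust_throttle(-1636): rpm ← 3146 -1636 = 1510
final state: V = 7.33 m/s, rpm = 1510 → n = rpm/60 = 25.166667 rev/s
J = V / (n·D) = 7.33 / (25.166667 × 2.84) = 0.102556
regime bands: climb J<0.3173 | cruise [0.3173, 0.6345) | windmill J≥0.6345
J = 0.1026 → climb

J = 0.1026, regime = climb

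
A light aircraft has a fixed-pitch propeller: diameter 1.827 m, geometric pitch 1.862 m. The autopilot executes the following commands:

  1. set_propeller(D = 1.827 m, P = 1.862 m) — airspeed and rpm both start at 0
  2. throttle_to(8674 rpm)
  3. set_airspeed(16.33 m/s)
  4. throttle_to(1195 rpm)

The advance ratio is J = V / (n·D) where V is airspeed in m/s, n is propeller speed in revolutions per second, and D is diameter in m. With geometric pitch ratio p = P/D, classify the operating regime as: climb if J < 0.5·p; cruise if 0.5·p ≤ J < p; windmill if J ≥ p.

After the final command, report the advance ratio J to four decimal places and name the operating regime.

set_propeller: D = 1.827 m, P = 1.862 m (p = P/D = 1.019157); state ← (V=0, rpm=0)
throttle_to(8674): rpm ← 8674
set_airspeed(16.33): V ← 16.33 m/s
throttle_to(1195): rpm ← 1195
final state: V = 16.33 m/s, rpm = 1195 → n = rpm/60 = 19.916667 rev/s
J = V / (n·D) = 16.33 / (19.916667 × 1.827) = 0.448777
regime bands: climb J<0.5096 | cruise [0.5096, 1.0192) | windmill J≥1.0192
J = 0.4488 → climb

J = 0.4488, regime = climb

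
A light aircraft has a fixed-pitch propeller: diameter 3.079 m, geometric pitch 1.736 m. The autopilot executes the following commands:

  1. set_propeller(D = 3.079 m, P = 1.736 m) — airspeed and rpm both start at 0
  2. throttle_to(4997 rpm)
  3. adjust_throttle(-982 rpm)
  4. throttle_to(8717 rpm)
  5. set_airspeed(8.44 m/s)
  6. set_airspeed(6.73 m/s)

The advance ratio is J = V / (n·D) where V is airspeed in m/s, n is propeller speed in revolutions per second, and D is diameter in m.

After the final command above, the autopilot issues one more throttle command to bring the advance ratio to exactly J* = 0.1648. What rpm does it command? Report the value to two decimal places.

rpm = 795.79

set_propeller: D = 3.079 m, P = 1.736 m (p = P/D = 0.563819); state ← (V=0, rpm=0)
throttle_to(4997): rpm ← 4997
adjust_throttle(-982): rpm ← 4997 -982 = 4015
throttle_to(8717): rpm ← 8717
set_airspeed(8.44): V ← 8.44 m/s
set_airspeed(6.73): V ← 6.73 m/s
final state: V = 6.73 m/s, rpm = 8717 → n = rpm/60 = 145.283333 rev/s
target J* = 0.1648; solve J* = V/(n·D) for n: n = V/(J*·D) = 6.73/(0.1648 × 3.079) = 13.263195 rev/s
rpm = 60·n = 795.791724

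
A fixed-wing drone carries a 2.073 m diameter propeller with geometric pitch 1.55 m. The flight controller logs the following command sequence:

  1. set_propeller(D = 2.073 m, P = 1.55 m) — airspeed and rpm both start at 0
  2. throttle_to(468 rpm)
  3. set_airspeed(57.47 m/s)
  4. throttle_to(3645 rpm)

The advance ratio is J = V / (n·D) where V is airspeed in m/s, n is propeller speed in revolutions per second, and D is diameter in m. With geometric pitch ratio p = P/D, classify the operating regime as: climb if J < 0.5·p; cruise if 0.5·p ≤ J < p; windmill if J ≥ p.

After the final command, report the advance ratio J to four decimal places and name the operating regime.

J = 0.4563, regime = cruise

set_propeller: D = 2.073 m, P = 1.55 m (p = P/D = 0.747709); state ← (V=0, rpm=0)
throttle_to(468): rpm ← 468
set_airspeed(57.47): V ← 57.47 m/s
throttle_to(3645): rpm ← 3645
final state: V = 57.47 m/s, rpm = 3645 → n = rpm/60 = 60.750000 rev/s
J = V / (n·D) = 57.47 / (60.750000 × 2.073) = 0.456347
regime bands: climb J<0.3739 | cruise [0.3739, 0.7477) | windmill J≥0.7477
J = 0.4563 → cruise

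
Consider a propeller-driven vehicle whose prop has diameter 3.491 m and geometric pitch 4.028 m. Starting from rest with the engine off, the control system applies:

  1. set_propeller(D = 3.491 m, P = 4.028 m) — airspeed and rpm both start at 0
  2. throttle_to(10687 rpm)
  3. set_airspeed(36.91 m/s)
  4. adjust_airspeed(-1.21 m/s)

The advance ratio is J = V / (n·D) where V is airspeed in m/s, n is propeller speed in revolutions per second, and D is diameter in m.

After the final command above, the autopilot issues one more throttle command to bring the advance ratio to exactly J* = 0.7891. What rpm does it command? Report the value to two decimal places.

rpm = 777.57

set_propeller: D = 3.491 m, P = 4.028 m (p = P/D = 1.153824); state ← (V=0, rpm=0)
throttle_to(10687): rpm ← 10687
set_airspeed(36.91): V ← 36.91 m/s
adjust_airspeed(-1.21): V ← 36.91 -1.21 = 35.7 m/s
final state: V = 35.7 m/s, rpm = 10687 → n = rpm/60 = 178.116667 rev/s
target J* = 0.7891; solve J* = V/(n·D) for n: n = V/(J*·D) = 35.7/(0.7891 × 3.491) = 12.959443 rev/s
rpm = 60·n = 777.566559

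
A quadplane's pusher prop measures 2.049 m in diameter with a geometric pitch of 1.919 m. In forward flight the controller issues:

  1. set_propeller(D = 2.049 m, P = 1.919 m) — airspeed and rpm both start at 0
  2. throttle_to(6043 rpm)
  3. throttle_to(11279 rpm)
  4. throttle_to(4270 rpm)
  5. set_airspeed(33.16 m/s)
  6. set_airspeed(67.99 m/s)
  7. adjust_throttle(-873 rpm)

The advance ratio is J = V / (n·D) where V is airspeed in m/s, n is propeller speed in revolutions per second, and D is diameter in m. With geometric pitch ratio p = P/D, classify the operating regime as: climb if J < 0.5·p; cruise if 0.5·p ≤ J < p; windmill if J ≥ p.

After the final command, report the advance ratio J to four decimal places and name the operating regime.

set_propeller: D = 2.049 m, P = 1.919 m (p = P/D = 0.936554); state ← (V=0, rpm=0)
throttle_to(6043): rpm ← 6043
throttle_to(11279): rpm ← 11279
throttle_to(4270): rpm ← 4270
set_airspeed(33.16): V ← 33.16 m/s
set_airspeed(67.99): V ← 67.99 m/s
adjust_throttle(-873): rpm ← 4270 -873 = 3397
final state: V = 67.99 m/s, rpm = 3397 → n = rpm/60 = 56.616667 rev/s
J = V / (n·D) = 67.99 / (56.616667 × 2.049) = 0.586083
regime bands: climb J<0.4683 | cruise [0.4683, 0.9366) | windmill J≥0.9366
J = 0.5861 → cruise

J = 0.5861, regime = cruise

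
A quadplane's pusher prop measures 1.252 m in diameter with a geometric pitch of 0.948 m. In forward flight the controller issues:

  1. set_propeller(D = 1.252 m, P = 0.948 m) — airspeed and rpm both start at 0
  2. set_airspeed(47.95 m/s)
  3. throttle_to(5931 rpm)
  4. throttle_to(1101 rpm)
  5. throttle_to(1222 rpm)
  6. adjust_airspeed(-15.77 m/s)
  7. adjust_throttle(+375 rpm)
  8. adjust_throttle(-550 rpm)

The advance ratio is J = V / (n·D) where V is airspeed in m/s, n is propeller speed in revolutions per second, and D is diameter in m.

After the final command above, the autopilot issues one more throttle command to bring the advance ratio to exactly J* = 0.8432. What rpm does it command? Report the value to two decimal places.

rpm = 1828.95

set_propeller: D = 1.252 m, P = 0.948 m (p = P/D = 0.757188); state ← (V=0, rpm=0)
set_airspeed(47.95): V ← 47.95 m/s
throttle_to(5931): rpm ← 5931
throttle_to(1101): rpm ← 1101
throttle_to(1222): rpm ← 1222
adjust_airspeed(-15.77): V ← 47.95 -15.77 = 32.18 m/s
adjust_throttle(+375): rpm ← 1222 +375 = 1597
adjust_throttle(-550): rpm ← 1597 -550 = 1047
final state: V = 32.18 m/s, rpm = 1047 → n = rpm/60 = 17.450000 rev/s
target J* = 0.8432; solve J* = V/(n·D) for n: n = V/(J*·D) = 32.18/(0.8432 × 1.252) = 30.482537 rev/s
rpm = 60·n = 1828.952234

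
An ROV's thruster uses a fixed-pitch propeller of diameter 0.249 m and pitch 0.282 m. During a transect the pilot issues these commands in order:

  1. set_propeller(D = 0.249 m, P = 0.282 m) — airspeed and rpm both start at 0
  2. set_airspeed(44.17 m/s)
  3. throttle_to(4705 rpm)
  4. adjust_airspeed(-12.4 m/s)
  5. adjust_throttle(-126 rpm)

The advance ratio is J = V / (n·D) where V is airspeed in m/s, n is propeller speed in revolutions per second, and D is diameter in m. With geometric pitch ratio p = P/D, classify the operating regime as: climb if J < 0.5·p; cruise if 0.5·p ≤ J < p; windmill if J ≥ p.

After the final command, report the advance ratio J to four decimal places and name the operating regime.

set_propeller: D = 0.249 m, P = 0.282 m (p = P/D = 1.132530); state ← (V=0, rpm=0)
set_airspeed(44.17): V ← 44.17 m/s
throttle_to(4705): rpm ← 4705
adjust_airspeed(-12.4): V ← 44.17 -12.4 = 31.77 m/s
adjust_throttle(-126): rpm ← 4705 -126 = 4579
final state: V = 31.77 m/s, rpm = 4579 → n = rpm/60 = 76.316667 rev/s
J = V / (n·D) = 31.77 / (76.316667 × 0.249) = 1.671854
regime bands: climb J<0.5663 | cruise [0.5663, 1.1325) | windmill J≥1.1325
J = 1.6719 → windmill

J = 1.6719, regime = windmill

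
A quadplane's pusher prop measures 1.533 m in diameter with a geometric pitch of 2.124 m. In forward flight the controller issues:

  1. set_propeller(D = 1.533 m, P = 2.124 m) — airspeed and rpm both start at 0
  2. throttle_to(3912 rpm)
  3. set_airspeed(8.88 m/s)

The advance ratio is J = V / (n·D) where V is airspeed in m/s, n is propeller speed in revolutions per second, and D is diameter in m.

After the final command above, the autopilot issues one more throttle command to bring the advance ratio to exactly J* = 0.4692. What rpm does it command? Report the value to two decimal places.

rpm = 740.74

set_propeller: D = 1.533 m, P = 2.124 m (p = P/D = 1.385519); state ← (V=0, rpm=0)
throttle_to(3912): rpm ← 3912
set_airspeed(8.88): V ← 8.88 m/s
final state: V = 8.88 m/s, rpm = 3912 → n = rpm/60 = 65.200000 rev/s
target J* = 0.4692; solve J* = V/(n·D) for n: n = V/(J*·D) = 8.88/(0.4692 × 1.533) = 12.345617 rev/s
rpm = 60·n = 740.737033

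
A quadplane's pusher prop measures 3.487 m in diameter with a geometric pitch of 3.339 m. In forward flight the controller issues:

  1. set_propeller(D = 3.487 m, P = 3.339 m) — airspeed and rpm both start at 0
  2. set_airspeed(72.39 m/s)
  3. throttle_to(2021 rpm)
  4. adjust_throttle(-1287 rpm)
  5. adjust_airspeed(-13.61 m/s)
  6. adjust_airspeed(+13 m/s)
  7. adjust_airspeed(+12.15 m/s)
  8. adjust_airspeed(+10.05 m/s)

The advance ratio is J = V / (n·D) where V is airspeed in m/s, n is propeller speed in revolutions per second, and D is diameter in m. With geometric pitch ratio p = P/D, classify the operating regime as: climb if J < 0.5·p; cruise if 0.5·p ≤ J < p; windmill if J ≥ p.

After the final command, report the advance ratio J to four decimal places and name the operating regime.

J = 2.2031, regime = windmill

set_propeller: D = 3.487 m, P = 3.339 m (p = P/D = 0.957557); state ← (V=0, rpm=0)
set_airspeed(72.39): V ← 72.39 m/s
throttle_to(2021): rpm ← 2021
adjust_throttle(-1287): rpm ← 2021 -1287 = 734
adjust_airspeed(-13.61): V ← 72.39 -13.61 = 58.78 m/s
adjust_airspeed(+13): V ← 58.78 +13 = 71.78 m/s
adjust_airspeed(+12.15): V ← 71.78 +12.15 = 83.93 m/s
adjust_airspeed(+10.05): V ← 83.93 +10.05 = 93.98 m/s
final state: V = 93.98 m/s, rpm = 734 → n = rpm/60 = 12.233333 rev/s
J = V / (n·D) = 93.98 / (12.233333 × 3.487) = 2.203123
regime bands: climb J<0.4788 | cruise [0.4788, 0.9576) | windmill J≥0.9576
J = 2.2031 → windmill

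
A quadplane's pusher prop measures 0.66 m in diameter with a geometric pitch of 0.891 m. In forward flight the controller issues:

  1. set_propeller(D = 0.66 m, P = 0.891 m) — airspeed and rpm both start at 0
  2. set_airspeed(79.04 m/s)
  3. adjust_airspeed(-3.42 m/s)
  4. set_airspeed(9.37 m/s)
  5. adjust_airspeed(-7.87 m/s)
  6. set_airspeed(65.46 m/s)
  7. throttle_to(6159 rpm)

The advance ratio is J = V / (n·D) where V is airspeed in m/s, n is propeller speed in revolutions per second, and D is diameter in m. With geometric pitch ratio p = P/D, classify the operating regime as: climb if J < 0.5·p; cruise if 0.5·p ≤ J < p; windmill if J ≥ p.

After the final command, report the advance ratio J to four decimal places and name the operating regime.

set_propeller: D = 0.66 m, P = 0.891 m (p = P/D = 1.350000); state ← (V=0, rpm=0)
set_airspeed(79.04): V ← 79.04 m/s
adjust_airspeed(-3.42): V ← 79.04 -3.42 = 75.62 m/s
set_airspeed(9.37): V ← 9.37 m/s
adjust_airspeed(-7.87): V ← 9.37 -7.87 = 1.5 m/s
set_airspeed(65.46): V ← 65.46 m/s
throttle_to(6159): rpm ← 6159
final state: V = 65.46 m/s, rpm = 6159 → n = rpm/60 = 102.650000 rev/s
J = V / (n·D) = 65.46 / (102.650000 × 0.66) = 0.966214
regime bands: climb J<0.6750 | cruise [0.6750, 1.3500) | windmill J≥1.3500
J = 0.9662 → cruise

J = 0.9662, regime = cruise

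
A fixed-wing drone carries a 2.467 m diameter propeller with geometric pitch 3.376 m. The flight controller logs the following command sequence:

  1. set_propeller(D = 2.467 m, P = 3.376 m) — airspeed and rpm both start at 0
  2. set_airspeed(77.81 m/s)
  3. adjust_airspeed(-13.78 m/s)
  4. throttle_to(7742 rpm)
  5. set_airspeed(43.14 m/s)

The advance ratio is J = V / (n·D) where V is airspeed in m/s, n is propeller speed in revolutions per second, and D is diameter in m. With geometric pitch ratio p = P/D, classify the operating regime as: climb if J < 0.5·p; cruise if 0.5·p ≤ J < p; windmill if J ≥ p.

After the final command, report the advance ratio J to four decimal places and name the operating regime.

set_propeller: D = 2.467 m, P = 3.376 m (p = P/D = 1.368464); state ← (V=0, rpm=0)
set_airspeed(77.81): V ← 77.81 m/s
adjust_airspeed(-13.78): V ← 77.81 -13.78 = 64.03 m/s
throttle_to(7742): rpm ← 7742
set_airspeed(43.14): V ← 43.14 m/s
final state: V = 43.14 m/s, rpm = 7742 → n = rpm/60 = 129.033333 rev/s
J = V / (n·D) = 43.14 / (129.033333 × 2.467) = 0.135522
regime bands: climb J<0.6842 | cruise [0.6842, 1.3685) | windmill J≥1.3685
J = 0.1355 → climb

J = 0.1355, regime = climb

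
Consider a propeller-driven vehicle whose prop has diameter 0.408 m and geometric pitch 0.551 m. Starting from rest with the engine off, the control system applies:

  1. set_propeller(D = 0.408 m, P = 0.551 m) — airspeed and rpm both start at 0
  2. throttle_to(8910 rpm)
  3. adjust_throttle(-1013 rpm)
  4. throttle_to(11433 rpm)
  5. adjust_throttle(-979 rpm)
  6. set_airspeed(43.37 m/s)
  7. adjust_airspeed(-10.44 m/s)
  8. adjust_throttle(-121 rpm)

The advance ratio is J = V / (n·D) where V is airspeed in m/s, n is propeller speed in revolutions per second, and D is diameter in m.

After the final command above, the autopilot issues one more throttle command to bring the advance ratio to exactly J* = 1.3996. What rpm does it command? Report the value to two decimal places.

rpm = 3460.02

set_propeller: D = 0.408 m, P = 0.551 m (p = P/D = 1.350490); state ← (V=0, rpm=0)
throttle_to(8910): rpm ← 8910
adjust_throttle(-1013): rpm ← 8910 -1013 = 7897
throttle_to(11433): rpm ← 11433
adjust_throttle(-979): rpm ← 11433 -979 = 10454
set_airspeed(43.37): V ← 43.37 m/s
adjust_airspeed(-10.44): V ← 43.37 -10.44 = 32.93 m/s
adjust_throttle(-121): rpm ← 10454 -121 = 10333
final state: V = 32.93 m/s, rpm = 10333 → n = rpm/60 = 172.216667 rev/s
target J* = 1.3996; solve J* = V/(n·D) for n: n = V/(J*·D) = 32.93/(1.3996 × 0.408) = 57.667037 rev/s
rpm = 60·n = 3460.022191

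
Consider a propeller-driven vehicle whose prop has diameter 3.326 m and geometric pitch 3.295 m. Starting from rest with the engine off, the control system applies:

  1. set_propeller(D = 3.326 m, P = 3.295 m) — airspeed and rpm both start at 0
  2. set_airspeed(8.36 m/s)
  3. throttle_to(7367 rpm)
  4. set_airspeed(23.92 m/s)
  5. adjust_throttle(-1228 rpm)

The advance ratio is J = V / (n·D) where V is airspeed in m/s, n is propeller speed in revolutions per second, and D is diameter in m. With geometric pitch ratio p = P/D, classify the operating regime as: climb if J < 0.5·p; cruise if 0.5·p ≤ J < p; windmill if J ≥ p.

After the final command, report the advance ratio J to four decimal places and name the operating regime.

set_propeller: D = 3.326 m, P = 3.295 m (p = P/D = 0.990679); state ← (V=0, rpm=0)
set_airspeed(8.36): V ← 8.36 m/s
throttle_to(7367): rpm ← 7367
set_airspeed(23.92): V ← 23.92 m/s
adjust_throttle(-1228): rpm ← 7367 -1228 = 6139
final state: V = 23.92 m/s, rpm = 6139 → n = rpm/60 = 102.316667 rev/s
J = V / (n·D) = 23.92 / (102.316667 × 3.326) = 0.070290
regime bands: climb J<0.4953 | cruise [0.4953, 0.9907) | windmill J≥0.9907
J = 0.0703 → climb

J = 0.0703, regime = climb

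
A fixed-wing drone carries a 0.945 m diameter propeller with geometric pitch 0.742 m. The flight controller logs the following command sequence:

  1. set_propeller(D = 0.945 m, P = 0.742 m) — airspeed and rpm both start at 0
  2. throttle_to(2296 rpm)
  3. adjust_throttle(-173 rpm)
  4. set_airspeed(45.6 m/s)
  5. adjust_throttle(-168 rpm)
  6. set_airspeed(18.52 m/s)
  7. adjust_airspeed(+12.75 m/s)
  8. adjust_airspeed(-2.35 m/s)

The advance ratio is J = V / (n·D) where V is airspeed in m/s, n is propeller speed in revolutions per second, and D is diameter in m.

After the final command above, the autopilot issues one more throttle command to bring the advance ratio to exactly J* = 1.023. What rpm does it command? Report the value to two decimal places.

rpm = 1794.91

set_propeller: D = 0.945 m, P = 0.742 m (p = P/D = 0.785185); state ← (V=0, rpm=0)
throttle_to(2296): rpm ← 2296
adjust_throttle(-173): rpm ← 2296 -173 = 2123
set_airspeed(45.6): V ← 45.6 m/s
adjust_throttle(-168): rpm ← 2123 -168 = 1955
set_airspeed(18.52): V ← 18.52 m/s
adjust_airspeed(+12.75): V ← 18.52 +12.75 = 31.27 m/s
adjust_airspeed(-2.35): V ← 31.27 -2.35 = 28.92 m/s
final state: V = 28.92 m/s, rpm = 1955 → n = rpm/60 = 32.583333 rev/s
target J* = 1.023; solve J* = V/(n·D) for n: n = V/(J*·D) = 28.92/(1.023 × 0.945) = 29.915127 rev/s
rpm = 60·n = 1794.907601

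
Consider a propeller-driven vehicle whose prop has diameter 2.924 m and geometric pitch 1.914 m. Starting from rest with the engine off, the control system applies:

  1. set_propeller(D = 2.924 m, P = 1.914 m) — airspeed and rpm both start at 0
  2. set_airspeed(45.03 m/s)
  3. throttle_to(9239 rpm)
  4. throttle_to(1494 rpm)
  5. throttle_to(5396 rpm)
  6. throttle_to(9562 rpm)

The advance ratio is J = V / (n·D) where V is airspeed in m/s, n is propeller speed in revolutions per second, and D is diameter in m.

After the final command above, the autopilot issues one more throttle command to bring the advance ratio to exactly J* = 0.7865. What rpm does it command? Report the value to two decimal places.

rpm = 1174.84

set_propeller: D = 2.924 m, P = 1.914 m (p = P/D = 0.654583); state ← (V=0, rpm=0)
set_airspeed(45.03): V ← 45.03 m/s
throttle_to(9239): rpm ← 9239
throttle_to(1494): rpm ← 1494
throttle_to(5396): rpm ← 5396
throttle_to(9562): rpm ← 9562
final state: V = 45.03 m/s, rpm = 9562 → n = rpm/60 = 159.366667 rev/s
target J* = 0.7865; solve J* = V/(n·D) for n: n = V/(J*·D) = 45.03/(0.7865 × 2.924) = 19.580594 rev/s
rpm = 60·n = 1174.835611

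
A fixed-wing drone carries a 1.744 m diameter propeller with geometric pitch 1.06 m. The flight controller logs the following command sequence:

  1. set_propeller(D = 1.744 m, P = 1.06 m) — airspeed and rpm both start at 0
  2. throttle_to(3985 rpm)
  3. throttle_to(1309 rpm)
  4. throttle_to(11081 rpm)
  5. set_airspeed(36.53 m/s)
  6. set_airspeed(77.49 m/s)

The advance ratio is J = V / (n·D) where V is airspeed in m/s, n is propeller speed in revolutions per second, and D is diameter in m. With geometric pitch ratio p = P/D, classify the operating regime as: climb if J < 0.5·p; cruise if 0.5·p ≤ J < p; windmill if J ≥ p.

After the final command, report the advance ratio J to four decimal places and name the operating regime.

set_propeller: D = 1.744 m, P = 1.06 m (p = P/D = 0.607798); state ← (V=0, rpm=0)
throttle_to(3985): rpm ← 3985
throttle_to(1309): rpm ← 1309
throttle_to(11081): rpm ← 11081
set_airspeed(36.53): V ← 36.53 m/s
set_airspeed(77.49): V ← 77.49 m/s
final state: V = 77.49 m/s, rpm = 11081 → n = rpm/60 = 184.683333 rev/s
J = V / (n·D) = 77.49 / (184.683333 × 1.744) = 0.240587
regime bands: climb J<0.3039 | cruise [0.3039, 0.6078) | windmill J≥0.6078
J = 0.2406 → climb

J = 0.2406, regime = climb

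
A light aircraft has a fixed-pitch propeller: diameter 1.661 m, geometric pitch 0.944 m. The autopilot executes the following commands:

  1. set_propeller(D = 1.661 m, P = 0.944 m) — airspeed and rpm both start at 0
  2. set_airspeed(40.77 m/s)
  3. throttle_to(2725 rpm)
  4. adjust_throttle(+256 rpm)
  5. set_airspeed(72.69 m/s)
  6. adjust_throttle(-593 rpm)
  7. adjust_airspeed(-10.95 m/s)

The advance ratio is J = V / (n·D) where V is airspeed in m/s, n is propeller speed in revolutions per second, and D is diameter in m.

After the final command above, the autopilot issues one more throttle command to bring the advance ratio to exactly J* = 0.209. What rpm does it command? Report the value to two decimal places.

set_propeller: D = 1.661 m, P = 0.944 m (p = P/D = 0.568332); state ← (V=0, rpm=0)
set_airspeed(40.77): V ← 40.77 m/s
throttle_to(2725): rpm ← 2725
adjust_throttle(+256): rpm ← 2725 +256 = 2981
set_airspeed(72.69): V ← 72.69 m/s
adjust_throttle(-593): rpm ← 2981 -593 = 2388
adjust_airspeed(-10.95): V ← 72.69 -10.95 = 61.74 m/s
final state: V = 61.74 m/s, rpm = 2388 → n = rpm/60 = 39.800000 rev/s
target J* = 0.209; solve J* = V/(n·D) for n: n = V/(J*·D) = 61.74/(0.209 × 1.661) = 177.848705 rev/s
rpm = 60·n = 10670.922284

rpm = 10670.92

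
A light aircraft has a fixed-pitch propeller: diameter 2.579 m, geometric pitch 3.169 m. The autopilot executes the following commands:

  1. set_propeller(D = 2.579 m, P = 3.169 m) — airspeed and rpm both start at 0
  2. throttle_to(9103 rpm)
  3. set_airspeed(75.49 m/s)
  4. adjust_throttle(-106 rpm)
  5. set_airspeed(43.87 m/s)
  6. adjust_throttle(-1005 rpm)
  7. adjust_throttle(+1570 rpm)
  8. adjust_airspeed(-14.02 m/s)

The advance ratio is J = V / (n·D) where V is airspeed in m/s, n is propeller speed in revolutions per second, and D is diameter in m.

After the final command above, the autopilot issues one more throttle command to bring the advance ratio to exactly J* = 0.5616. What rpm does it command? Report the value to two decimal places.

rpm = 1236.57

set_propeller: D = 2.579 m, P = 3.169 m (p = P/D = 1.228771); state ← (V=0, rpm=0)
throttle_to(9103): rpm ← 9103
set_airspeed(75.49): V ← 75.49 m/s
adjust_throttle(-106): rpm ← 9103 -106 = 8997
set_airspeed(43.87): V ← 43.87 m/s
adjust_throttle(-1005): rpm ← 8997 -1005 = 7992
adjust_throttle(+1570): rpm ← 7992 +1570 = 9562
adjust_airspeed(-14.02): V ← 43.87 -14.02 = 29.85 m/s
final state: V = 29.85 m/s, rpm = 9562 → n = rpm/60 = 159.366667 rev/s
target J* = 0.5616; solve J* = V/(n·D) for n: n = V/(J*·D) = 29.85/(0.5616 × 2.579) = 20.609426 rev/s
rpm = 60·n = 1236.565554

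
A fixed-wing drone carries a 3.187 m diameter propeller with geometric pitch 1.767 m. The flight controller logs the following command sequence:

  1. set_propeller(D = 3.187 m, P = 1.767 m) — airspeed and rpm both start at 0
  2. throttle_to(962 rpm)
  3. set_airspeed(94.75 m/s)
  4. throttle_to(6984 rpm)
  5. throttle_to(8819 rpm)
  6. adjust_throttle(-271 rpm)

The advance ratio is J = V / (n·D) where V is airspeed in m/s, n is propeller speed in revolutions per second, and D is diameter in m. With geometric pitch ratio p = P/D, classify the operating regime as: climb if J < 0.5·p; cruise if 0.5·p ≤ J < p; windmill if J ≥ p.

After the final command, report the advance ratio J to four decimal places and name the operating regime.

set_propeller: D = 3.187 m, P = 1.767 m (p = P/D = 0.554440); state ← (V=0, rpm=0)
throttle_to(962): rpm ← 962
set_airspeed(94.75): V ← 94.75 m/s
throttle_to(6984): rpm ← 6984
throttle_to(8819): rpm ← 8819
adjust_throttle(-271): rpm ← 8819 -271 = 8548
final state: V = 94.75 m/s, rpm = 8548 → n = rpm/60 = 142.466667 rev/s
J = V / (n·D) = 94.75 / (142.466667 × 3.187) = 0.208681
regime bands: climb J<0.2772 | cruise [0.2772, 0.5544) | windmill J≥0.5544
J = 0.2087 → climb

J = 0.2087, regime = climb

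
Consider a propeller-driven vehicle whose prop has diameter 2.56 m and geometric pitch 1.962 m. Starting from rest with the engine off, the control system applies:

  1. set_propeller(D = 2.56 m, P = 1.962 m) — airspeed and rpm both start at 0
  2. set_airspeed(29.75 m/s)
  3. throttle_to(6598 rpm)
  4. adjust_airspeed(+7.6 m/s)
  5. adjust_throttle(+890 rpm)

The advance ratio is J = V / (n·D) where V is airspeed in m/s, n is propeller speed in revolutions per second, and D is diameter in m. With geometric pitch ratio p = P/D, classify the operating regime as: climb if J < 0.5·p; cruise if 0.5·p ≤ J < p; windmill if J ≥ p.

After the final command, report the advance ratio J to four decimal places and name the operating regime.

set_propeller: D = 2.56 m, P = 1.962 m (p = P/D = 0.766406); state ← (V=0, rpm=0)
set_airspeed(29.75): V ← 29.75 m/s
throttle_to(6598): rpm ← 6598
adjust_airspeed(+7.6): V ← 29.75 +7.6 = 37.35 m/s
adjust_throttle(+890): rpm ← 6598 +890 = 7488
final state: V = 37.35 m/s, rpm = 7488 → n = rpm/60 = 124.800000 rev/s
J = V / (n·D) = 37.35 / (124.800000 × 2.56) = 0.116906
regime bands: climb J<0.3832 | cruise [0.3832, 0.7664) | windmill J≥0.7664
J = 0.1169 → climb

J = 0.1169, regime = climb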